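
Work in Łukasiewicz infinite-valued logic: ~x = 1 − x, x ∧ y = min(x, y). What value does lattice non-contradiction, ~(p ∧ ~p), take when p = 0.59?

0.59

~p = 1 − 0.59 = 0.41
p ∧ ~p = min(0.59, 0.41) = 0.41
~(p ∧ ~p) = 1 − 0.41 = 0.59
(The value 0.59 < 1 shows this instance is not satisfied; not a Ł∞-tautology — its value is 1 − min(a, 1−a).)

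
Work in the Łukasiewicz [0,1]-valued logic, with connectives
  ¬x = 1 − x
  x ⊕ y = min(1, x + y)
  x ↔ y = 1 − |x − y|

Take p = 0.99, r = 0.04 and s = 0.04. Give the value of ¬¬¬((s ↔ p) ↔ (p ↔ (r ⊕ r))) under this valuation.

s ↔ p = 1 − |0.04 − 0.99| = 1 − 0.95 = 0.05
r ⊕ r = min(1, 0.04 + 0.04) = min(1, 0.08) = 0.08
p ↔ (r ⊕ r) = 1 − |0.99 − 0.08| = 1 − 0.91 = 0.09
(s ↔ p) ↔ (p ↔ (r ⊕ r)) = 1 − |0.05 − 0.09| = 1 − 0.04 = 0.96
¬((s ↔ p) ↔ (p ↔ (r ⊕ r))) = 1 − 0.96 = 0.04
¬¬((s ↔ p) ↔ (p ↔ (r ⊕ r))) = 1 − 0.04 = 0.96
¬¬¬((s ↔ p) ↔ (p ↔ (r ⊕ r))) = 1 − 0.96 = 0.04

0.04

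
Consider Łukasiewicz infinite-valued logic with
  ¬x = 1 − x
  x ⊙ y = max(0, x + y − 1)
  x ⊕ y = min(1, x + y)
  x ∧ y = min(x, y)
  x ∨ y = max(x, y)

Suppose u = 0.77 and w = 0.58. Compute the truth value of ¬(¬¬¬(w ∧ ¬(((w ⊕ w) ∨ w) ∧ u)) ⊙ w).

w ⊕ w = min(1, 0.58 + 0.58) = min(1, 1.16) = 1.00
(w ⊕ w) ∨ w = max(1.00, 0.58) = 1.00
((w ⊕ w) ∨ w) ∧ u = min(1.00, 0.77) = 0.77
¬(((w ⊕ w) ∨ w) ∧ u) = 1 − 0.77 = 0.23
w ∧ ¬(((w ⊕ w) ∨ w) ∧ u) = min(0.58, 0.23) = 0.23
¬(w ∧ ¬(((w ⊕ w) ∨ w) ∧ u)) = 1 − 0.23 = 0.77
¬¬(w ∧ ¬(((w ⊕ w) ∨ w) ∧ u)) = 1 − 0.77 = 0.23
¬¬¬(w ∧ ¬(((w ⊕ w) ∨ w) ∧ u)) = 1 − 0.23 = 0.77
¬¬¬(w ∧ ¬(((w ⊕ w) ∨ w) ∧ u)) ⊙ w = max(0, 0.77 + 0.58 − 1) = max(0, 0.35) = 0.35
¬(¬¬¬(w ∧ ¬(((w ⊕ w) ∨ w) ∧ u)) ⊙ w) = 1 − 0.35 = 0.65

0.65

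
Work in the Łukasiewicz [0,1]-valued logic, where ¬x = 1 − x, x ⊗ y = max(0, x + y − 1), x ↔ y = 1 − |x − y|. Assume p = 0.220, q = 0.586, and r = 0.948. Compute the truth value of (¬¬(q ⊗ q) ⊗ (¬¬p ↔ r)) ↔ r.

0.052

q ⊗ q = max(0, 0.586 + 0.586 − 1) = max(0, 0.172) = 0.172
¬(q ⊗ q) = 1 − 0.172 = 0.828
¬¬(q ⊗ q) = 1 − 0.828 = 0.172
¬p = 1 − 0.220 = 0.780
¬¬p = 1 − 0.780 = 0.220
¬¬p ↔ r = 1 − |0.220 − 0.948| = 1 − 0.728 = 0.272
¬¬(q ⊗ q) ⊗ (¬¬p ↔ r) = max(0, 0.172 + 0.272 − 1) = max(0, -0.556) = 0.000
(¬¬(q ⊗ q) ⊗ (¬¬p ↔ r)) ↔ r = 1 − |0.000 − 0.948| = 1 − 0.948 = 0.052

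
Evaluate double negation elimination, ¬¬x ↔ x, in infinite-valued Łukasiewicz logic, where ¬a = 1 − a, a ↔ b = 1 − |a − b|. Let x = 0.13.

1.00

¬x = 1 − 0.13 = 0.87
¬¬x = 1 − 0.87 = 0.13
¬¬x ↔ x = 1 − |0.13 − 0.13| = 1 − 0.00 = 1.00
(As expected: always 1 in Ł∞ since negation is involutive.)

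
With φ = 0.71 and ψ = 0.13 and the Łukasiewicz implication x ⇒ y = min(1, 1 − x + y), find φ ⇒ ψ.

φ ⇒ ψ = min(1, 1 − 0.71 + 0.13) = min(1, 0.42) = 0.42
For comparison, the Gödel implication (1 if x ≤ y else y) would give 0.13.

0.42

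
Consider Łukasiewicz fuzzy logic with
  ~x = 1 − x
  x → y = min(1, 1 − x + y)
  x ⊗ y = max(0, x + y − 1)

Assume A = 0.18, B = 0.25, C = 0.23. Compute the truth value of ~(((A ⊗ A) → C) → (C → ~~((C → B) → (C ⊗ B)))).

A ⊗ A = max(0, 0.18 + 0.18 − 1) = max(0, -0.64) = 0.00
(A ⊗ A) → C = min(1, 1 − 0.00 + 0.23) = min(1, 1.23) = 1.00
C → B = min(1, 1 − 0.23 + 0.25) = min(1, 1.02) = 1.00
C ⊗ B = max(0, 0.23 + 0.25 − 1) = max(0, -0.52) = 0.00
(C → B) → (C ⊗ B) = min(1, 1 − 1.00 + 0.00) = min(1, 0.00) = 0.00
~((C → B) → (C ⊗ B)) = 1 − 0.00 = 1.00
~~((C → B) → (C ⊗ B)) = 1 − 1.00 = 0.00
C → ~~((C → B) → (C ⊗ B)) = min(1, 1 − 0.23 + 0.00) = min(1, 0.77) = 0.77
((A ⊗ A) → C) → (C → ~~((C → B) → (C ⊗ B))) = min(1, 1 − 1.00 + 0.77) = min(1, 0.77) = 0.77
~(((A ⊗ A) → C) → (C → ~~((C → B) → (C ⊗ B)))) = 1 − 0.77 = 0.23

0.23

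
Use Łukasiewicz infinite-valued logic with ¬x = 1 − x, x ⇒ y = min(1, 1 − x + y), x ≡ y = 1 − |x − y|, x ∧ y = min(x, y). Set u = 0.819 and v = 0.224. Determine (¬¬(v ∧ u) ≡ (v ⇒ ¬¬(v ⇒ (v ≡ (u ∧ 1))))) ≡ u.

0.405

v ∧ u = min(0.224, 0.819) = 0.224
¬(v ∧ u) = 1 − 0.224 = 0.776
¬¬(v ∧ u) = 1 − 0.776 = 0.224
u ∧ 1 = min(0.819, 1.000) = 0.819
v ≡ (u ∧ 1) = 1 − |0.224 − 0.819| = 1 − 0.595 = 0.405
v ⇒ (v ≡ (u ∧ 1)) = min(1, 1 − 0.224 + 0.405) = min(1, 1.181) = 1.000
¬(v ⇒ (v ≡ (u ∧ 1))) = 1 − 1.000 = 0.000
¬¬(v ⇒ (v ≡ (u ∧ 1))) = 1 − 0.000 = 1.000
v ⇒ ¬¬(v ⇒ (v ≡ (u ∧ 1))) = min(1, 1 − 0.224 + 1.000) = min(1, 1.776) = 1.000
¬¬(v ∧ u) ≡ (v ⇒ ¬¬(v ⇒ (v ≡ (u ∧ 1)))) = 1 − |0.224 − 1.000| = 1 − 0.776 = 0.224
(¬¬(v ∧ u) ≡ (v ⇒ ¬¬(v ⇒ (v ≡ (u ∧ 1))))) ≡ u = 1 − |0.224 − 0.819| = 1 − 0.595 = 0.405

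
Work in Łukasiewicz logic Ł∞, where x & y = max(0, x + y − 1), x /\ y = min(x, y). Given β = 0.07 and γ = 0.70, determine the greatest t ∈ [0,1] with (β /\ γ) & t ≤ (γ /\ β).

β /\ γ = min(0.07, 0.70) = 0.07
So the left factor is β /\ γ = 0.07.
γ /\ β = min(0.70, 0.07) = 0.07
So the right-hand bound is γ /\ β = 0.07.
The residuum of the Łukasiewicz t-norm gives the supremum: min(1, 1 − 0.07 + 0.07).
1 − 0.07 + 0.07 = 1.00, so t = min(1, 1.00) = 1.00.
Check: 0.07 & 1.00 = max(0, 0.07) = 0.07 ≤ 0.07.

1.00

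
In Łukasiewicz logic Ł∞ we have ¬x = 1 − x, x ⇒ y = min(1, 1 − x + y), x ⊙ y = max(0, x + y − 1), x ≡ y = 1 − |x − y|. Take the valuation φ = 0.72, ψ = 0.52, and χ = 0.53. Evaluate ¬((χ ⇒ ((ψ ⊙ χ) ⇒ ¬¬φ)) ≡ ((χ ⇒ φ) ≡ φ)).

ψ ⊙ χ = max(0, 0.52 + 0.53 − 1) = max(0, 0.05) = 0.05
¬φ = 1 − 0.72 = 0.28
¬¬φ = 1 − 0.28 = 0.72
(ψ ⊙ χ) ⇒ ¬¬φ = min(1, 1 − 0.05 + 0.72) = min(1, 1.67) = 1.00
χ ⇒ ((ψ ⊙ χ) ⇒ ¬¬φ) = min(1, 1 − 0.53 + 1.00) = min(1, 1.47) = 1.00
χ ⇒ φ = min(1, 1 − 0.53 + 0.72) = min(1, 1.19) = 1.00
(χ ⇒ φ) ≡ φ = 1 − |1.00 − 0.72| = 1 − 0.28 = 0.72
(χ ⇒ ((ψ ⊙ χ) ⇒ ¬¬φ)) ≡ ((χ ⇒ φ) ≡ φ) = 1 − |1.00 − 0.72| = 1 − 0.28 = 0.72
¬((χ ⇒ ((ψ ⊙ χ) ⇒ ¬¬φ)) ≡ ((χ ⇒ φ) ≡ φ)) = 1 − 0.72 = 0.28

0.28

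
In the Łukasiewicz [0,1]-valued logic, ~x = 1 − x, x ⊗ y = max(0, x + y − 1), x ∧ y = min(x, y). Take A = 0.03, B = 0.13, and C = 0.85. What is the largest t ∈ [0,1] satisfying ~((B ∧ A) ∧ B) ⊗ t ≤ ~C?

B ∧ A = min(0.13, 0.03) = 0.03
(B ∧ A) ∧ B = min(0.03, 0.13) = 0.03
~((B ∧ A) ∧ B) = 1 − 0.03 = 0.97
So the left factor is ~((B ∧ A) ∧ B) = 0.97.
~C = 1 − 0.85 = 0.15
So the right-hand bound is ~C = 0.15.
The residuum of the Łukasiewicz t-norm gives the supremum: min(1, 1 − 0.97 + 0.15).
1 − 0.97 + 0.15 = 0.18, so t = min(1, 0.18) = 0.18.
Check: 0.97 ⊗ 0.18 = max(0, 0.15) = 0.15 ≤ 0.15.

0.18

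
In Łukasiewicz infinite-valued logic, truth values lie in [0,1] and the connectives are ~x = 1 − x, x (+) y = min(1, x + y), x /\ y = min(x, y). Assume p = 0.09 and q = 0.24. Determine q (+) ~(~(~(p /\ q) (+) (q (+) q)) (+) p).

1.00

p /\ q = min(0.09, 0.24) = 0.09
~(p /\ q) = 1 − 0.09 = 0.91
q (+) q = min(1, 0.24 + 0.24) = min(1, 0.48) = 0.48
~(p /\ q) (+) (q (+) q) = min(1, 0.91 + 0.48) = min(1, 1.39) = 1.00
~(~(p /\ q) (+) (q (+) q)) = 1 − 1.00 = 0.00
~(~(p /\ q) (+) (q (+) q)) (+) p = min(1, 0.00 + 0.09) = min(1, 0.09) = 0.09
~(~(~(p /\ q) (+) (q (+) q)) (+) p) = 1 − 0.09 = 0.91
q (+) ~(~(~(p /\ q) (+) (q (+) q)) (+) p) = min(1, 0.24 + 0.91) = min(1, 1.15) = 1.00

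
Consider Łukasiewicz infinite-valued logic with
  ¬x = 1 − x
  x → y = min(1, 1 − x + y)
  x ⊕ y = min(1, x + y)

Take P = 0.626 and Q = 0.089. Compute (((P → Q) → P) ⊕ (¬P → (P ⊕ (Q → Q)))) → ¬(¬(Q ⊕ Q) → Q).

0.733

P → Q = min(1, 1 − 0.626 + 0.089) = min(1, 0.463) = 0.463
(P → Q) → P = min(1, 1 − 0.463 + 0.626) = min(1, 1.163) = 1.000
¬P = 1 − 0.626 = 0.374
Q → Q = min(1, 1 − 0.089 + 0.089) = min(1, 1.000) = 1.000
P ⊕ (Q → Q) = min(1, 0.626 + 1.000) = min(1, 1.626) = 1.000
¬P → (P ⊕ (Q → Q)) = min(1, 1 − 0.374 + 1.000) = min(1, 1.626) = 1.000
((P → Q) → P) ⊕ (¬P → (P ⊕ (Q → Q))) = min(1, 1.000 + 1.000) = min(1, 2.000) = 1.000
Q ⊕ Q = min(1, 0.089 + 0.089) = min(1, 0.178) = 0.178
¬(Q ⊕ Q) = 1 − 0.178 = 0.822
¬(Q ⊕ Q) → Q = min(1, 1 − 0.822 + 0.089) = min(1, 0.267) = 0.267
¬(¬(Q ⊕ Q) → Q) = 1 − 0.267 = 0.733
(((P → Q) → P) ⊕ (¬P → (P ⊕ (Q → Q)))) → ¬(¬(Q ⊕ Q) → Q) = min(1, 1 − 1.000 + 0.733) = min(1, 0.733) = 0.733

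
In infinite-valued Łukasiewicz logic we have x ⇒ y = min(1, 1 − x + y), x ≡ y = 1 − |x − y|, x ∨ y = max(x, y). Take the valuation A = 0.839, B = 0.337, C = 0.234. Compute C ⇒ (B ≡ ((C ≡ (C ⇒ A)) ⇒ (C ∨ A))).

1.000

C ⇒ A = min(1, 1 − 0.234 + 0.839) = min(1, 1.605) = 1.000
C ≡ (C ⇒ A) = 1 − |0.234 − 1.000| = 1 − 0.766 = 0.234
C ∨ A = max(0.234, 0.839) = 0.839
(C ≡ (C ⇒ A)) ⇒ (C ∨ A) = min(1, 1 − 0.234 + 0.839) = min(1, 1.605) = 1.000
B ≡ ((C ≡ (C ⇒ A)) ⇒ (C ∨ A)) = 1 − |0.337 − 1.000| = 1 − 0.663 = 0.337
C ⇒ (B ≡ ((C ≡ (C ⇒ A)) ⇒ (C ∨ A))) = min(1, 1 − 0.234 + 0.337) = min(1, 1.103) = 1.000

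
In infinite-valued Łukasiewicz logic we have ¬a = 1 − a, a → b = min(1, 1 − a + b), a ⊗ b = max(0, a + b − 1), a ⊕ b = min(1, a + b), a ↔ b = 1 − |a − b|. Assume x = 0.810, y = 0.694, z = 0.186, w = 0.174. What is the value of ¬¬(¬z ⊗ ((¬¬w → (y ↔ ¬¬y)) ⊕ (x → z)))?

¬z = 1 − 0.186 = 0.814
¬w = 1 − 0.174 = 0.826
¬¬w = 1 − 0.826 = 0.174
¬y = 1 − 0.694 = 0.306
¬¬y = 1 − 0.306 = 0.694
y ↔ ¬¬y = 1 − |0.694 − 0.694| = 1 − 0.000 = 1.000
¬¬w → (y ↔ ¬¬y) = min(1, 1 − 0.174 + 1.000) = min(1, 1.826) = 1.000
x → z = min(1, 1 − 0.810 + 0.186) = min(1, 0.376) = 0.376
(¬¬w → (y ↔ ¬¬y)) ⊕ (x → z) = min(1, 1.000 + 0.376) = min(1, 1.376) = 1.000
¬z ⊗ ((¬¬w → (y ↔ ¬¬y)) ⊕ (x → z)) = max(0, 0.814 + 1.000 − 1) = max(0, 0.814) = 0.814
¬(¬z ⊗ ((¬¬w → (y ↔ ¬¬y)) ⊕ (x → z))) = 1 − 0.814 = 0.186
¬¬(¬z ⊗ ((¬¬w → (y ↔ ¬¬y)) ⊕ (x → z))) = 1 − 0.186 = 0.814

0.814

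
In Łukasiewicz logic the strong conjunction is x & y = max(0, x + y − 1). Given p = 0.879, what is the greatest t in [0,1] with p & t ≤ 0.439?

0.560

The residuum of the Łukasiewicz t-norm gives the supremum: min(1, 1 − 0.879 + 0.439).
1 − 0.879 + 0.439 = 0.560, so t = min(1, 0.560) = 0.560.
Check: 0.879 & 0.560 = max(0, 0.439) = 0.439 ≤ 0.439.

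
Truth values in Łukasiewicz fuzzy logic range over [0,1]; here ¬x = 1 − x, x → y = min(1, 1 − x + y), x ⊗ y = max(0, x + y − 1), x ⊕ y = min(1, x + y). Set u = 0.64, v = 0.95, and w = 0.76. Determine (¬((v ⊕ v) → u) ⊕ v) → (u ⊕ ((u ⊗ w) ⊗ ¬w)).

0.64

v ⊕ v = min(1, 0.95 + 0.95) = min(1, 1.90) = 1.00
(v ⊕ v) → u = min(1, 1 − 1.00 + 0.64) = min(1, 0.64) = 0.64
¬((v ⊕ v) → u) = 1 − 0.64 = 0.36
¬((v ⊕ v) → u) ⊕ v = min(1, 0.36 + 0.95) = min(1, 1.31) = 1.00
u ⊗ w = max(0, 0.64 + 0.76 − 1) = max(0, 0.40) = 0.40
¬w = 1 − 0.76 = 0.24
(u ⊗ w) ⊗ ¬w = max(0, 0.40 + 0.24 − 1) = max(0, -0.36) = 0.00
u ⊕ ((u ⊗ w) ⊗ ¬w) = min(1, 0.64 + 0.00) = min(1, 0.64) = 0.64
(¬((v ⊕ v) → u) ⊕ v) → (u ⊕ ((u ⊗ w) ⊗ ¬w)) = min(1, 1 − 1.00 + 0.64) = min(1, 0.64) = 0.64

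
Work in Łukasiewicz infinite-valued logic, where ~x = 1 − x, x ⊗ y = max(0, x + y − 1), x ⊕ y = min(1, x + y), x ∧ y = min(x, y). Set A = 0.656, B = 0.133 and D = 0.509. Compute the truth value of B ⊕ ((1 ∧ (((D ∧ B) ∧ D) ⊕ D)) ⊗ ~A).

D ∧ B = min(0.509, 0.133) = 0.133
(D ∧ B) ∧ D = min(0.133, 0.509) = 0.133
((D ∧ B) ∧ D) ⊕ D = min(1, 0.133 + 0.509) = min(1, 0.642) = 0.642
1 ∧ (((D ∧ B) ∧ D) ⊕ D) = min(1.000, 0.642) = 0.642
~A = 1 − 0.656 = 0.344
(1 ∧ (((D ∧ B) ∧ D) ⊕ D)) ⊗ ~A = max(0, 0.642 + 0.344 − 1) = max(0, -0.014) = 0.000
B ⊕ ((1 ∧ (((D ∧ B) ∧ D) ⊕ D)) ⊗ ~A) = min(1, 0.133 + 0.000) = min(1, 0.133) = 0.133

0.133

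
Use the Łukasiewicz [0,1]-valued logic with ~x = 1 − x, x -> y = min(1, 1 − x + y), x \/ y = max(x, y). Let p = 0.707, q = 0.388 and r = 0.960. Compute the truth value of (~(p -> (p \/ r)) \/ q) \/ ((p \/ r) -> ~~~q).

0.652

p \/ r = max(0.707, 0.960) = 0.960
p -> (p \/ r) = min(1, 1 − 0.707 + 0.960) = min(1, 1.253) = 1.000
~(p -> (p \/ r)) = 1 − 1.000 = 0.000
~(p -> (p \/ r)) \/ q = max(0.000, 0.388) = 0.388
~q = 1 − 0.388 = 0.612
~~q = 1 − 0.612 = 0.388
~~~q = 1 − 0.388 = 0.612
(p \/ r) -> ~~~q = min(1, 1 − 0.960 + 0.612) = min(1, 0.652) = 0.652
(~(p -> (p \/ r)) \/ q) \/ ((p \/ r) -> ~~~q) = max(0.388, 0.652) = 0.652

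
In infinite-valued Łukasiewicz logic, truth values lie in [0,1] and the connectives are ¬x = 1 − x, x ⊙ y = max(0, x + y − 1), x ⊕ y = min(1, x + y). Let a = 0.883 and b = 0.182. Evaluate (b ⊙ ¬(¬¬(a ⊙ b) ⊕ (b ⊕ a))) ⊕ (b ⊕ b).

a ⊙ b = max(0, 0.883 + 0.182 − 1) = max(0, 0.065) = 0.065
¬(a ⊙ b) = 1 − 0.065 = 0.935
¬¬(a ⊙ b) = 1 − 0.935 = 0.065
b ⊕ a = min(1, 0.182 + 0.883) = min(1, 1.065) = 1.000
¬¬(a ⊙ b) ⊕ (b ⊕ a) = min(1, 0.065 + 1.000) = min(1, 1.065) = 1.000
¬(¬¬(a ⊙ b) ⊕ (b ⊕ a)) = 1 − 1.000 = 0.000
b ⊙ ¬(¬¬(a ⊙ b) ⊕ (b ⊕ a)) = max(0, 0.182 + 0.000 − 1) = max(0, -0.818) = 0.000
b ⊕ b = min(1, 0.182 + 0.182) = min(1, 0.364) = 0.364
(b ⊙ ¬(¬¬(a ⊙ b) ⊕ (b ⊕ a))) ⊕ (b ⊕ b) = min(1, 0.000 + 0.364) = min(1, 0.364) = 0.364

0.364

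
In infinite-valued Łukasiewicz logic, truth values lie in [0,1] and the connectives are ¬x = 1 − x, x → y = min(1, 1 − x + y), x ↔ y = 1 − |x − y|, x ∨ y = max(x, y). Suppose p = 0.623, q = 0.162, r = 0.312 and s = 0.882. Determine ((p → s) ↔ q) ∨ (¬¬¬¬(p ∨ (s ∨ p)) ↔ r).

p → s = min(1, 1 − 0.623 + 0.882) = min(1, 1.259) = 1.000
(p → s) ↔ q = 1 − |1.000 − 0.162| = 1 − 0.838 = 0.162
s ∨ p = max(0.882, 0.623) = 0.882
p ∨ (s ∨ p) = max(0.623, 0.882) = 0.882
¬(p ∨ (s ∨ p)) = 1 − 0.882 = 0.118
¬¬(p ∨ (s ∨ p)) = 1 − 0.118 = 0.882
¬¬¬(p ∨ (s ∨ p)) = 1 − 0.882 = 0.118
¬¬¬¬(p ∨ (s ∨ p)) = 1 − 0.118 = 0.882
¬¬¬¬(p ∨ (s ∨ p)) ↔ r = 1 − |0.882 − 0.312| = 1 − 0.570 = 0.430
((p → s) ↔ q) ∨ (¬¬¬¬(p ∨ (s ∨ p)) ↔ r) = max(0.162, 0.430) = 0.430

0.430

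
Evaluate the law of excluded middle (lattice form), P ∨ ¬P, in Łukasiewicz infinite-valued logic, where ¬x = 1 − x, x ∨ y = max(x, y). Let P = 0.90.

¬P = 1 − 0.90 = 0.10
P ∨ ¬P = max(0.90, 0.10) = 0.90
(The value 0.90 < 1 shows this instance is not satisfied; not a Ł∞-tautology — its value is max(a, 1−a).)

0.90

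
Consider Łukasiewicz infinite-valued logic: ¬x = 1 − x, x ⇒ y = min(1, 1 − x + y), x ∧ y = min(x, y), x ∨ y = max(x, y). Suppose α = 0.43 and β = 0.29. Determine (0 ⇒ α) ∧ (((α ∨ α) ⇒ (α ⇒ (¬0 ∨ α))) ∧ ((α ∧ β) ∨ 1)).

0 ⇒ α = min(1, 1 − 0.00 + 0.43) = min(1, 1.43) = 1.00
α ∨ α = max(0.43, 0.43) = 0.43
¬0 = 1 − 0.00 = 1.00
¬0 ∨ α = max(1.00, 0.43) = 1.00
α ⇒ (¬0 ∨ α) = min(1, 1 − 0.43 + 1.00) = min(1, 1.57) = 1.00
(α ∨ α) ⇒ (α ⇒ (¬0 ∨ α)) = min(1, 1 − 0.43 + 1.00) = min(1, 1.57) = 1.00
α ∧ β = min(0.43, 0.29) = 0.29
(α ∧ β) ∨ 1 = max(0.29, 1.00) = 1.00
((α ∨ α) ⇒ (α ⇒ (¬0 ∨ α))) ∧ ((α ∧ β) ∨ 1) = min(1.00, 1.00) = 1.00
(0 ⇒ α) ∧ (((α ∨ α) ⇒ (α ⇒ (¬0 ∨ α))) ∧ ((α ∧ β) ∨ 1)) = min(1.00, 1.00) = 1.00

1.00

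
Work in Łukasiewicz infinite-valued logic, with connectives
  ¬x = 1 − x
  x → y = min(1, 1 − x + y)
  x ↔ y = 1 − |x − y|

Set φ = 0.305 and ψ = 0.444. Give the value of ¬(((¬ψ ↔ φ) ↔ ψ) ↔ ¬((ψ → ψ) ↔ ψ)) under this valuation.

0.139

¬ψ = 1 − 0.444 = 0.556
¬ψ ↔ φ = 1 − |0.556 − 0.305| = 1 − 0.251 = 0.749
(¬ψ ↔ φ) ↔ ψ = 1 − |0.749 − 0.444| = 1 − 0.305 = 0.695
ψ → ψ = min(1, 1 − 0.444 + 0.444) = min(1, 1.000) = 1.000
(ψ → ψ) ↔ ψ = 1 − |1.000 − 0.444| = 1 − 0.556 = 0.444
¬((ψ → ψ) ↔ ψ) = 1 − 0.444 = 0.556
((¬ψ ↔ φ) ↔ ψ) ↔ ¬((ψ → ψ) ↔ ψ) = 1 − |0.695 − 0.556| = 1 − 0.139 = 0.861
¬(((¬ψ ↔ φ) ↔ ψ) ↔ ¬((ψ → ψ) ↔ ψ)) = 1 − 0.861 = 0.139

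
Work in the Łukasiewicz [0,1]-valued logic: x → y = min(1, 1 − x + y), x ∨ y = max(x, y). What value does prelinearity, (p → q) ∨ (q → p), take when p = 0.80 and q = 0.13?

1.00

p → q = min(1, 1 − 0.80 + 0.13) = min(1, 0.33) = 0.33
q → p = min(1, 1 − 0.13 + 0.80) = min(1, 1.67) = 1.00
(p → q) ∨ (q → p) = max(0.33, 1.00) = 1.00
(As expected: a Ł∞-tautology — holds in every MV-chain.)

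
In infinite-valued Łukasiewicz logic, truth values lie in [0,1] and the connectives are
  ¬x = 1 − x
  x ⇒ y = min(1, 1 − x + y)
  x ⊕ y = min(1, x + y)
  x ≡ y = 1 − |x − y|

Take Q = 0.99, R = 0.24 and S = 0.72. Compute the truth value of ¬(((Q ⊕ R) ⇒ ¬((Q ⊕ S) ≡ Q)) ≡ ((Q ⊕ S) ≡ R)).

0.23

Q ⊕ R = min(1, 0.99 + 0.24) = min(1, 1.23) = 1.00
Q ⊕ S = min(1, 0.99 + 0.72) = min(1, 1.71) = 1.00
(Q ⊕ S) ≡ Q = 1 − |1.00 − 0.99| = 1 − 0.01 = 0.99
¬((Q ⊕ S) ≡ Q) = 1 − 0.99 = 0.01
(Q ⊕ R) ⇒ ¬((Q ⊕ S) ≡ Q) = min(1, 1 − 1.00 + 0.01) = min(1, 0.01) = 0.01
(Q ⊕ S) ≡ R = 1 − |1.00 − 0.24| = 1 − 0.76 = 0.24
((Q ⊕ R) ⇒ ¬((Q ⊕ S) ≡ Q)) ≡ ((Q ⊕ S) ≡ R) = 1 − |0.01 − 0.24| = 1 − 0.23 = 0.77
¬(((Q ⊕ R) ⇒ ¬((Q ⊕ S) ≡ Q)) ≡ ((Q ⊕ S) ≡ R)) = 1 − 0.77 = 0.23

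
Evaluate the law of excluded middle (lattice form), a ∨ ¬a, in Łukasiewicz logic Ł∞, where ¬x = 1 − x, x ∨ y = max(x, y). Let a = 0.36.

0.64

¬a = 1 − 0.36 = 0.64
a ∨ ¬a = max(0.36, 0.64) = 0.64
(The value 0.64 < 1 shows this instance is not satisfied; not a Ł∞-tautology — its value is max(a, 1−a).)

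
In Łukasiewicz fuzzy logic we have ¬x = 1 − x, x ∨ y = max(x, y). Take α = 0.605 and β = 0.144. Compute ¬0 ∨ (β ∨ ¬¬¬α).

¬0 = 1 − 0.000 = 1.000
¬α = 1 − 0.605 = 0.395
¬¬α = 1 − 0.395 = 0.605
¬¬¬α = 1 − 0.605 = 0.395
β ∨ ¬¬¬α = max(0.144, 0.395) = 0.395
¬0 ∨ (β ∨ ¬¬¬α) = max(1.000, 0.395) = 1.000

1.000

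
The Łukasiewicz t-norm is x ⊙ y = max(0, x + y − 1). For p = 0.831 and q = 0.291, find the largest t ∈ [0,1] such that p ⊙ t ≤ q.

0.460

The residuum of the Łukasiewicz t-norm gives the supremum: min(1, 1 − 0.831 + 0.291).
1 − 0.831 + 0.291 = 0.460, so t = min(1, 0.460) = 0.460.
Check: 0.831 ⊙ 0.460 = max(0, 0.291) = 0.291 ≤ 0.291.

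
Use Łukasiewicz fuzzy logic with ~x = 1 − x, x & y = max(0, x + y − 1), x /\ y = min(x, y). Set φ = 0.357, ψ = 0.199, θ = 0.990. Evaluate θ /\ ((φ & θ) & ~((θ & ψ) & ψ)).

0.347

φ & θ = max(0, 0.357 + 0.990 − 1) = max(0, 0.347) = 0.347
θ & ψ = max(0, 0.990 + 0.199 − 1) = max(0, 0.189) = 0.189
(θ & ψ) & ψ = max(0, 0.189 + 0.199 − 1) = max(0, -0.612) = 0.000
~((θ & ψ) & ψ) = 1 − 0.000 = 1.000
(φ & θ) & ~((θ & ψ) & ψ) = max(0, 0.347 + 1.000 − 1) = max(0, 0.347) = 0.347
θ /\ ((φ & θ) & ~((θ & ψ) & ψ)) = min(0.990, 0.347) = 0.347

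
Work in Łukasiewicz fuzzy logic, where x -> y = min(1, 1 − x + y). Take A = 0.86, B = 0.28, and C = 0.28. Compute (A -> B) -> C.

0.86

A -> B = min(1, 1 − 0.86 + 0.28) = min(1, 0.42) = 0.42
(A -> B) -> C = min(1, 1 − 0.42 + 0.28) = min(1, 0.86) = 0.86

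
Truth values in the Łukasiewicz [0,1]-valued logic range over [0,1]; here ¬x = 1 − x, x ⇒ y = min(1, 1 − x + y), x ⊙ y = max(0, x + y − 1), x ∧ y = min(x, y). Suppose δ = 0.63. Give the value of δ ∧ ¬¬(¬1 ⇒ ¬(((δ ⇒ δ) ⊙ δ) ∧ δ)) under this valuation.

0.63

¬1 = 1 − 1.00 = 0.00
δ ⇒ δ = min(1, 1 − 0.63 + 0.63) = min(1, 1.00) = 1.00
(δ ⇒ δ) ⊙ δ = max(0, 1.00 + 0.63 − 1) = max(0, 0.63) = 0.63
((δ ⇒ δ) ⊙ δ) ∧ δ = min(0.63, 0.63) = 0.63
¬(((δ ⇒ δ) ⊙ δ) ∧ δ) = 1 − 0.63 = 0.37
¬1 ⇒ ¬(((δ ⇒ δ) ⊙ δ) ∧ δ) = min(1, 1 − 0.00 + 0.37) = min(1, 1.37) = 1.00
¬(¬1 ⇒ ¬(((δ ⇒ δ) ⊙ δ) ∧ δ)) = 1 − 1.00 = 0.00
¬¬(¬1 ⇒ ¬(((δ ⇒ δ) ⊙ δ) ∧ δ)) = 1 − 0.00 = 1.00
δ ∧ ¬¬(¬1 ⇒ ¬(((δ ⇒ δ) ⊙ δ) ∧ δ)) = min(0.63, 1.00) = 0.63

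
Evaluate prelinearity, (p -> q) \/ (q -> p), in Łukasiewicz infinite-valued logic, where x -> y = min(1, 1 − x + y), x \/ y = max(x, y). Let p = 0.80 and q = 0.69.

p -> q = min(1, 1 − 0.80 + 0.69) = min(1, 0.89) = 0.89
q -> p = min(1, 1 − 0.69 + 0.80) = min(1, 1.11) = 1.00
(p -> q) \/ (q -> p) = max(0.89, 1.00) = 1.00
(As expected: a Ł∞-tautology — holds in every MV-chain.)

1.00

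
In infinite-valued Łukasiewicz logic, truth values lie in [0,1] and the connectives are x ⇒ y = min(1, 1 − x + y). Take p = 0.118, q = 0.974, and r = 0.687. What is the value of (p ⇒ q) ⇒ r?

p ⇒ q = min(1, 1 − 0.118 + 0.974) = min(1, 1.856) = 1.000
(p ⇒ q) ⇒ r = min(1, 1 − 1.000 + 0.687) = min(1, 0.687) = 0.687

0.687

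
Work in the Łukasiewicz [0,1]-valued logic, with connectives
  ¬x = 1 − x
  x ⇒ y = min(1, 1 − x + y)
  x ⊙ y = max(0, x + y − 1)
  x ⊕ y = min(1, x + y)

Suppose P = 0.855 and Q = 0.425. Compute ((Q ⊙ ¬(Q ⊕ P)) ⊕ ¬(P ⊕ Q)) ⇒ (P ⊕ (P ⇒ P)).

Q ⊕ P = min(1, 0.425 + 0.855) = min(1, 1.280) = 1.000
¬(Q ⊕ P) = 1 − 1.000 = 0.000
Q ⊙ ¬(Q ⊕ P) = max(0, 0.425 + 0.000 − 1) = max(0, -0.575) = 0.000
P ⊕ Q = min(1, 0.855 + 0.425) = min(1, 1.280) = 1.000
¬(P ⊕ Q) = 1 − 1.000 = 0.000
(Q ⊙ ¬(Q ⊕ P)) ⊕ ¬(P ⊕ Q) = min(1, 0.000 + 0.000) = min(1, 0.000) = 0.000
P ⇒ P = min(1, 1 − 0.855 + 0.855) = min(1, 1.000) = 1.000
P ⊕ (P ⇒ P) = min(1, 0.855 + 1.000) = min(1, 1.855) = 1.000
((Q ⊙ ¬(Q ⊕ P)) ⊕ ¬(P ⊕ Q)) ⇒ (P ⊕ (P ⇒ P)) = min(1, 1 − 0.000 + 1.000) = min(1, 2.000) = 1.000

1.000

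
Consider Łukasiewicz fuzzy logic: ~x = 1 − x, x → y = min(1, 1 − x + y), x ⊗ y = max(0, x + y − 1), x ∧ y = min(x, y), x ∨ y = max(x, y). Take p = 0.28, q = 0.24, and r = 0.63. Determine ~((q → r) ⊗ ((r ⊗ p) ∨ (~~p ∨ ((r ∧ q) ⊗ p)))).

q → r = min(1, 1 − 0.24 + 0.63) = min(1, 1.39) = 1.00
r ⊗ p = max(0, 0.63 + 0.28 − 1) = max(0, -0.09) = 0.00
~p = 1 − 0.28 = 0.72
~~p = 1 − 0.72 = 0.28
r ∧ q = min(0.63, 0.24) = 0.24
(r ∧ q) ⊗ p = max(0, 0.24 + 0.28 − 1) = max(0, -0.48) = 0.00
~~p ∨ ((r ∧ q) ⊗ p) = max(0.28, 0.00) = 0.28
(r ⊗ p) ∨ (~~p ∨ ((r ∧ q) ⊗ p)) = max(0.00, 0.28) = 0.28
(q → r) ⊗ ((r ⊗ p) ∨ (~~p ∨ ((r ∧ q) ⊗ p))) = max(0, 1.00 + 0.28 − 1) = max(0, 0.28) = 0.28
~((q → r) ⊗ ((r ⊗ p) ∨ (~~p ∨ ((r ∧ q) ⊗ p)))) = 1 − 0.28 = 0.72

0.72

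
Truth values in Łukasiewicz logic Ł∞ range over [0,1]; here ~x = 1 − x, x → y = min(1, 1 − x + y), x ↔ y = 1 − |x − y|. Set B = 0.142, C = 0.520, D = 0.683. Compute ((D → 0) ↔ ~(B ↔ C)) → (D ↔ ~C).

0.858

D → 0 = min(1, 1 − 0.683 + 0.000) = min(1, 0.317) = 0.317
B ↔ C = 1 − |0.142 − 0.520| = 1 − 0.378 = 0.622
~(B ↔ C) = 1 − 0.622 = 0.378
(D → 0) ↔ ~(B ↔ C) = 1 − |0.317 − 0.378| = 1 − 0.061 = 0.939
~C = 1 − 0.520 = 0.480
D ↔ ~C = 1 − |0.683 − 0.480| = 1 − 0.203 = 0.797
((D → 0) ↔ ~(B ↔ C)) → (D ↔ ~C) = min(1, 1 − 0.939 + 0.797) = min(1, 0.858) = 0.858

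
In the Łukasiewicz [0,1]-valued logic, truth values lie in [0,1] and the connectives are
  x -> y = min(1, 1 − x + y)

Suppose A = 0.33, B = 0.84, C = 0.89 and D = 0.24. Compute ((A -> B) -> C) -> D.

A -> B = min(1, 1 − 0.33 + 0.84) = min(1, 1.51) = 1.00
(A -> B) -> C = min(1, 1 − 1.00 + 0.89) = min(1, 0.89) = 0.89
((A -> B) -> C) -> D = min(1, 1 − 0.89 + 0.24) = min(1, 0.35) = 0.35

0.35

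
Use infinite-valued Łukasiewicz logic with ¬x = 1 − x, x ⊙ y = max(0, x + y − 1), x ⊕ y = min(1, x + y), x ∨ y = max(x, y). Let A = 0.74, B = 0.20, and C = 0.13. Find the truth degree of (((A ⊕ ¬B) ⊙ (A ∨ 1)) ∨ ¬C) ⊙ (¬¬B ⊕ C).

0.33

¬B = 1 − 0.20 = 0.80
A ⊕ ¬B = min(1, 0.74 + 0.80) = min(1, 1.54) = 1.00
A ∨ 1 = max(0.74, 1.00) = 1.00
(A ⊕ ¬B) ⊙ (A ∨ 1) = max(0, 1.00 + 1.00 − 1) = max(0, 1.00) = 1.00
¬C = 1 − 0.13 = 0.87
((A ⊕ ¬B) ⊙ (A ∨ 1)) ∨ ¬C = max(1.00, 0.87) = 1.00
¬¬B = 1 − 0.80 = 0.20
¬¬B ⊕ C = min(1, 0.20 + 0.13) = min(1, 0.33) = 0.33
(((A ⊕ ¬B) ⊙ (A ∨ 1)) ∨ ¬C) ⊙ (¬¬B ⊕ C) = max(0, 1.00 + 0.33 − 1) = max(0, 0.33) = 0.33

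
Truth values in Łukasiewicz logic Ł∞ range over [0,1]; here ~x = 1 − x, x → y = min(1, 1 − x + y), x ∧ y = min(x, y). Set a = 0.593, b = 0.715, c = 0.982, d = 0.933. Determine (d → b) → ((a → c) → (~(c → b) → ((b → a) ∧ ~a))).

d → b = min(1, 1 − 0.933 + 0.715) = min(1, 0.782) = 0.782
a → c = min(1, 1 − 0.593 + 0.982) = min(1, 1.389) = 1.000
c → b = min(1, 1 − 0.982 + 0.715) = min(1, 0.733) = 0.733
~(c → b) = 1 − 0.733 = 0.267
b → a = min(1, 1 − 0.715 + 0.593) = min(1, 0.878) = 0.878
~a = 1 − 0.593 = 0.407
(b → a) ∧ ~a = min(0.878, 0.407) = 0.407
~(c → b) → ((b → a) ∧ ~a) = min(1, 1 − 0.267 + 0.407) = min(1, 1.140) = 1.000
(a → c) → (~(c → b) → ((b → a) ∧ ~a)) = min(1, 1 − 1.000 + 1.000) = min(1, 1.000) = 1.000
(d → b) → ((a → c) → (~(c → b) → ((b → a) ∧ ~a))) = min(1, 1 − 0.782 + 1.000) = min(1, 1.218) = 1.000

1.000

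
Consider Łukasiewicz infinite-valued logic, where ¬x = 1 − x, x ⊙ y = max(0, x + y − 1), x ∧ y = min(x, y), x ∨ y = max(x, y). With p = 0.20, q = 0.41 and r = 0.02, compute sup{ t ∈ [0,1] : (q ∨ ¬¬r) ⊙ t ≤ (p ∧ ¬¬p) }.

¬r = 1 − 0.02 = 0.98
¬¬r = 1 − 0.98 = 0.02
q ∨ ¬¬r = max(0.41, 0.02) = 0.41
So the left factor is q ∨ ¬¬r = 0.41.
¬p = 1 − 0.20 = 0.80
¬¬p = 1 − 0.80 = 0.20
p ∧ ¬¬p = min(0.20, 0.20) = 0.20
So the right-hand bound is p ∧ ¬¬p = 0.20.
The residuum of the Łukasiewicz t-norm gives the supremum: min(1, 1 − 0.41 + 0.20).
1 − 0.41 + 0.20 = 0.79, so t = min(1, 0.79) = 0.79.
Check: 0.41 ⊙ 0.79 = max(0, 0.20) = 0.20 ≤ 0.20.

0.79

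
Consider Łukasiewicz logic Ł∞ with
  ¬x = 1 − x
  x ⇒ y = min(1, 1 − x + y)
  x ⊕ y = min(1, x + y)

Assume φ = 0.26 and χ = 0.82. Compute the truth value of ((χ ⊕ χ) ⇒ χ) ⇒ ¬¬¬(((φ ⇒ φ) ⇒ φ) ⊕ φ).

χ ⊕ χ = min(1, 0.82 + 0.82) = min(1, 1.64) = 1.00
(χ ⊕ χ) ⇒ χ = min(1, 1 − 1.00 + 0.82) = min(1, 0.82) = 0.82
φ ⇒ φ = min(1, 1 − 0.26 + 0.26) = min(1, 1.00) = 1.00
(φ ⇒ φ) ⇒ φ = min(1, 1 − 1.00 + 0.26) = min(1, 0.26) = 0.26
((φ ⇒ φ) ⇒ φ) ⊕ φ = min(1, 0.26 + 0.26) = min(1, 0.52) = 0.52
¬(((φ ⇒ φ) ⇒ φ) ⊕ φ) = 1 − 0.52 = 0.48
¬¬(((φ ⇒ φ) ⇒ φ) ⊕ φ) = 1 − 0.48 = 0.52
¬¬¬(((φ ⇒ φ) ⇒ φ) ⊕ φ) = 1 − 0.52 = 0.48
((χ ⊕ χ) ⇒ χ) ⇒ ¬¬¬(((φ ⇒ φ) ⇒ φ) ⊕ φ) = min(1, 1 − 0.82 + 0.48) = min(1, 0.66) = 0.66

0.66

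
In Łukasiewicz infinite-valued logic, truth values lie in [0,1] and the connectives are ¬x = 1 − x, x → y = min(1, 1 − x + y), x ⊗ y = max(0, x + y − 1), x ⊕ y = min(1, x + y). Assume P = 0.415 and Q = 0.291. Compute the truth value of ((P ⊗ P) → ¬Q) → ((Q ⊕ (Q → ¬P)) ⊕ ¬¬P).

1.000

P ⊗ P = max(0, 0.415 + 0.415 − 1) = max(0, -0.170) = 0.000
¬Q = 1 − 0.291 = 0.709
(P ⊗ P) → ¬Q = min(1, 1 − 0.000 + 0.709) = min(1, 1.709) = 1.000
¬P = 1 − 0.415 = 0.585
Q → ¬P = min(1, 1 − 0.291 + 0.585) = min(1, 1.294) = 1.000
Q ⊕ (Q → ¬P) = min(1, 0.291 + 1.000) = min(1, 1.291) = 1.000
¬¬P = 1 − 0.585 = 0.415
(Q ⊕ (Q → ¬P)) ⊕ ¬¬P = min(1, 1.000 + 0.415) = min(1, 1.415) = 1.000
((P ⊗ P) → ¬Q) → ((Q ⊕ (Q → ¬P)) ⊕ ¬¬P) = min(1, 1 − 1.000 + 1.000) = min(1, 1.000) = 1.000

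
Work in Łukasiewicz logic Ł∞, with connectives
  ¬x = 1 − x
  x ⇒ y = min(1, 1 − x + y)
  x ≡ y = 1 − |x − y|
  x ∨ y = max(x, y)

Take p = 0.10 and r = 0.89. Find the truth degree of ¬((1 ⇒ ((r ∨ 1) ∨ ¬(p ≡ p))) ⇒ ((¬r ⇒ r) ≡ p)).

0.90

r ∨ 1 = max(0.89, 1.00) = 1.00
p ≡ p = 1 − |0.10 − 0.10| = 1 − 0.00 = 1.00
¬(p ≡ p) = 1 − 1.00 = 0.00
(r ∨ 1) ∨ ¬(p ≡ p) = max(1.00, 0.00) = 1.00
1 ⇒ ((r ∨ 1) ∨ ¬(p ≡ p)) = min(1, 1 − 1.00 + 1.00) = min(1, 1.00) = 1.00
¬r = 1 − 0.89 = 0.11
¬r ⇒ r = min(1, 1 − 0.11 + 0.89) = min(1, 1.78) = 1.00
(¬r ⇒ r) ≡ p = 1 − |1.00 − 0.10| = 1 − 0.90 = 0.10
(1 ⇒ ((r ∨ 1) ∨ ¬(p ≡ p))) ⇒ ((¬r ⇒ r) ≡ p) = min(1, 1 − 1.00 + 0.10) = min(1, 0.10) = 0.10
¬((1 ⇒ ((r ∨ 1) ∨ ¬(p ≡ p))) ⇒ ((¬r ⇒ r) ≡ p)) = 1 − 0.10 = 0.90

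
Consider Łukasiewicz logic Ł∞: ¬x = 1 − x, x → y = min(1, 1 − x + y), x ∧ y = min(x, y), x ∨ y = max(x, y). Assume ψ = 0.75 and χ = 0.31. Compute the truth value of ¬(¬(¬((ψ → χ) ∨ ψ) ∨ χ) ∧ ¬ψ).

0.75

ψ → χ = min(1, 1 − 0.75 + 0.31) = min(1, 0.56) = 0.56
(ψ → χ) ∨ ψ = max(0.56, 0.75) = 0.75
¬((ψ → χ) ∨ ψ) = 1 − 0.75 = 0.25
¬((ψ → χ) ∨ ψ) ∨ χ = max(0.25, 0.31) = 0.31
¬(¬((ψ → χ) ∨ ψ) ∨ χ) = 1 − 0.31 = 0.69
¬ψ = 1 − 0.75 = 0.25
¬(¬((ψ → χ) ∨ ψ) ∨ χ) ∧ ¬ψ = min(0.69, 0.25) = 0.25
¬(¬(¬((ψ → χ) ∨ ψ) ∨ χ) ∧ ¬ψ) = 1 − 0.25 = 0.75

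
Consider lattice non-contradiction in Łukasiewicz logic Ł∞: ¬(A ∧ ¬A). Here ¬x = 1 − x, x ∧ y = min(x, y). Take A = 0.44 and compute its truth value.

0.56

¬A = 1 − 0.44 = 0.56
A ∧ ¬A = min(0.44, 0.56) = 0.44
¬(A ∧ ¬A) = 1 − 0.44 = 0.56
(The value 0.56 < 1 shows this instance is not satisfied; not a Ł∞-tautology — its value is 1 − min(a, 1−a).)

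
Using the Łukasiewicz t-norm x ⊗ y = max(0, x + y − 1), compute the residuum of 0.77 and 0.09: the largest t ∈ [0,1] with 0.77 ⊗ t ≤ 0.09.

The residuum of the Łukasiewicz t-norm gives the supremum: min(1, 1 − 0.77 + 0.09).
1 − 0.77 + 0.09 = 0.32, so t = min(1, 0.32) = 0.32.
Check: 0.77 ⊗ 0.32 = max(0, 0.09) = 0.09 ≤ 0.09.

0.32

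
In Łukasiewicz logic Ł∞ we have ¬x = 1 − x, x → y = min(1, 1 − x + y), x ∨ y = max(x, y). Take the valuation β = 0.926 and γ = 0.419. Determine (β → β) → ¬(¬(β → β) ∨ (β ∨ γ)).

β → β = min(1, 1 − 0.926 + 0.926) = min(1, 1.000) = 1.000
¬(β → β) = 1 − 1.000 = 0.000
β ∨ γ = max(0.926, 0.419) = 0.926
¬(β → β) ∨ (β ∨ γ) = max(0.000, 0.926) = 0.926
¬(¬(β → β) ∨ (β ∨ γ)) = 1 − 0.926 = 0.074
(β → β) → ¬(¬(β → β) ∨ (β ∨ γ)) = min(1, 1 − 1.000 + 0.074) = min(1, 0.074) = 0.074

0.074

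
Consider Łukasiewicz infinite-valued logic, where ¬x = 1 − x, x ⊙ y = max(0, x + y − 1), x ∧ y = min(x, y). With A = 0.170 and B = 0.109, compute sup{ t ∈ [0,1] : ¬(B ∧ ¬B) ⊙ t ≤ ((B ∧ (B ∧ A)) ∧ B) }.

0.218

¬B = 1 − 0.109 = 0.891
B ∧ ¬B = min(0.109, 0.891) = 0.109
¬(B ∧ ¬B) = 1 − 0.109 = 0.891
So the left factor is ¬(B ∧ ¬B) = 0.891.
B ∧ A = min(0.109, 0.170) = 0.109
B ∧ (B ∧ A) = min(0.109, 0.109) = 0.109
(B ∧ (B ∧ A)) ∧ B = min(0.109, 0.109) = 0.109
So the right-hand bound is (B ∧ (B ∧ A)) ∧ B = 0.109.
The residuum of the Łukasiewicz t-norm gives the supremum: min(1, 1 − 0.891 + 0.109).
1 − 0.891 + 0.109 = 0.218, so t = min(1, 0.218) = 0.218.
Check: 0.891 ⊙ 0.218 = max(0, 0.109) = 0.109 ≤ 0.109.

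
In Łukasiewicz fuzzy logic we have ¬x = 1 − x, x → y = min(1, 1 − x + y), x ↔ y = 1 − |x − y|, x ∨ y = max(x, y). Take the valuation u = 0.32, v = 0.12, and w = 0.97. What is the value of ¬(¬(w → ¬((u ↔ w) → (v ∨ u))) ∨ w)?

0.03

u ↔ w = 1 − |0.32 − 0.97| = 1 − 0.65 = 0.35
v ∨ u = max(0.12, 0.32) = 0.32
(u ↔ w) → (v ∨ u) = min(1, 1 − 0.35 + 0.32) = min(1, 0.97) = 0.97
¬((u ↔ w) → (v ∨ u)) = 1 − 0.97 = 0.03
w → ¬((u ↔ w) → (v ∨ u)) = min(1, 1 − 0.97 + 0.03) = min(1, 0.06) = 0.06
¬(w → ¬((u ↔ w) → (v ∨ u))) = 1 − 0.06 = 0.94
¬(w → ¬((u ↔ w) → (v ∨ u))) ∨ w = max(0.94, 0.97) = 0.97
¬(¬(w → ¬((u ↔ w) → (v ∨ u))) ∨ w) = 1 − 0.97 = 0.03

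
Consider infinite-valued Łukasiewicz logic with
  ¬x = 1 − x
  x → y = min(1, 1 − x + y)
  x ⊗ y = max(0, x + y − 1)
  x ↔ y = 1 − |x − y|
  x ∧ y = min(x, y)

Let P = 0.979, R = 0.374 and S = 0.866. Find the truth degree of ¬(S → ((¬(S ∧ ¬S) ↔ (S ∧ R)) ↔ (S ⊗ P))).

¬S = 1 − 0.866 = 0.134
S ∧ ¬S = min(0.866, 0.134) = 0.134
¬(S ∧ ¬S) = 1 − 0.134 = 0.866
S ∧ R = min(0.866, 0.374) = 0.374
¬(S ∧ ¬S) ↔ (S ∧ R) = 1 − |0.866 − 0.374| = 1 − 0.492 = 0.508
S ⊗ P = max(0, 0.866 + 0.979 − 1) = max(0, 0.845) = 0.845
(¬(S ∧ ¬S) ↔ (S ∧ R)) ↔ (S ⊗ P) = 1 − |0.508 − 0.845| = 1 − 0.337 = 0.663
S → ((¬(S ∧ ¬S) ↔ (S ∧ R)) ↔ (S ⊗ P)) = min(1, 1 − 0.866 + 0.663) = min(1, 0.797) = 0.797
¬(S → ((¬(S ∧ ¬S) ↔ (S ∧ R)) ↔ (S ⊗ P))) = 1 − 0.797 = 0.203

0.203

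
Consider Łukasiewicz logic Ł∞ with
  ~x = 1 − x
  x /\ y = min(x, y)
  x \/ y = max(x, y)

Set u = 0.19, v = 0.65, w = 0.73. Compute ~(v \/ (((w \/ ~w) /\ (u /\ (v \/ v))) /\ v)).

~w = 1 − 0.73 = 0.27
w \/ ~w = max(0.73, 0.27) = 0.73
v \/ v = max(0.65, 0.65) = 0.65
u /\ (v \/ v) = min(0.19, 0.65) = 0.19
(w \/ ~w) /\ (u /\ (v \/ v)) = min(0.73, 0.19) = 0.19
((w \/ ~w) /\ (u /\ (v \/ v))) /\ v = min(0.19, 0.65) = 0.19
v \/ (((w \/ ~w) /\ (u /\ (v \/ v))) /\ v) = max(0.65, 0.19) = 0.65
~(v \/ (((w \/ ~w) /\ (u /\ (v \/ v))) /\ v)) = 1 − 0.65 = 0.35

0.35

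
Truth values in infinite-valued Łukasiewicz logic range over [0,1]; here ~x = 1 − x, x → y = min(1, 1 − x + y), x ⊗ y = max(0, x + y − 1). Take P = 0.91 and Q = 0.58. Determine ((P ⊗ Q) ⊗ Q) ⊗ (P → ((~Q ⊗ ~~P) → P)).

0.07

P ⊗ Q = max(0, 0.91 + 0.58 − 1) = max(0, 0.49) = 0.49
(P ⊗ Q) ⊗ Q = max(0, 0.49 + 0.58 − 1) = max(0, 0.07) = 0.07
~Q = 1 − 0.58 = 0.42
~P = 1 − 0.91 = 0.09
~~P = 1 − 0.09 = 0.91
~Q ⊗ ~~P = max(0, 0.42 + 0.91 − 1) = max(0, 0.33) = 0.33
(~Q ⊗ ~~P) → P = min(1, 1 − 0.33 + 0.91) = min(1, 1.58) = 1.00
P → ((~Q ⊗ ~~P) → P) = min(1, 1 − 0.91 + 1.00) = min(1, 1.09) = 1.00
((P ⊗ Q) ⊗ Q) ⊗ (P → ((~Q ⊗ ~~P) → P)) = max(0, 0.07 + 1.00 − 1) = max(0, 0.07) = 0.07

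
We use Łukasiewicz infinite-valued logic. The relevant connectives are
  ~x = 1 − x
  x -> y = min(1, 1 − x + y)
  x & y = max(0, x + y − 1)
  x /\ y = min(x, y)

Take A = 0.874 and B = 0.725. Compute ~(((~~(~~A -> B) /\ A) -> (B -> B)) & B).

0.275

~A = 1 − 0.874 = 0.126
~~A = 1 − 0.126 = 0.874
~~A -> B = min(1, 1 − 0.874 + 0.725) = min(1, 0.851) = 0.851
~(~~A -> B) = 1 − 0.851 = 0.149
~~(~~A -> B) = 1 − 0.149 = 0.851
~~(~~A -> B) /\ A = min(0.851, 0.874) = 0.851
B -> B = min(1, 1 − 0.725 + 0.725) = min(1, 1.000) = 1.000
(~~(~~A -> B) /\ A) -> (B -> B) = min(1, 1 − 0.851 + 1.000) = min(1, 1.149) = 1.000
((~~(~~A -> B) /\ A) -> (B -> B)) & B = max(0, 1.000 + 0.725 − 1) = max(0, 0.725) = 0.725
~(((~~(~~A -> B) /\ A) -> (B -> B)) & B) = 1 − 0.725 = 0.275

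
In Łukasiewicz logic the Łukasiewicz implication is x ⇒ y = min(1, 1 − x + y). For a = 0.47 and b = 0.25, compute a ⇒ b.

a ⇒ b = min(1, 1 − 0.47 + 0.25) = min(1, 0.78) = 0.78
For comparison, the Gödel implication (1 if x ≤ y else y) would give 0.25.

0.78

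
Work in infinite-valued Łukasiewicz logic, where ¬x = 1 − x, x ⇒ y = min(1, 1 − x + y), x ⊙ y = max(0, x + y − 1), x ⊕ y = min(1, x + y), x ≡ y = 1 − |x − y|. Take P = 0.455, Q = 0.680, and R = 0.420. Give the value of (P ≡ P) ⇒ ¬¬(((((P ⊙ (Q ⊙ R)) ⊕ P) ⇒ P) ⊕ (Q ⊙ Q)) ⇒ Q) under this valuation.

0.680

P ≡ P = 1 − |0.455 − 0.455| = 1 − 0.000 = 1.000
Q ⊙ R = max(0, 0.680 + 0.420 − 1) = max(0, 0.100) = 0.100
P ⊙ (Q ⊙ R) = max(0, 0.455 + 0.100 − 1) = max(0, -0.445) = 0.000
(P ⊙ (Q ⊙ R)) ⊕ P = min(1, 0.000 + 0.455) = min(1, 0.455) = 0.455
((P ⊙ (Q ⊙ R)) ⊕ P) ⇒ P = min(1, 1 − 0.455 + 0.455) = min(1, 1.000) = 1.000
Q ⊙ Q = max(0, 0.680 + 0.680 − 1) = max(0, 0.360) = 0.360
(((P ⊙ (Q ⊙ R)) ⊕ P) ⇒ P) ⊕ (Q ⊙ Q) = min(1, 1.000 + 0.360) = min(1, 1.360) = 1.000
((((P ⊙ (Q ⊙ R)) ⊕ P) ⇒ P) ⊕ (Q ⊙ Q)) ⇒ Q = min(1, 1 − 1.000 + 0.680) = min(1, 0.680) = 0.680
¬(((((P ⊙ (Q ⊙ R)) ⊕ P) ⇒ P) ⊕ (Q ⊙ Q)) ⇒ Q) = 1 − 0.680 = 0.320
¬¬(((((P ⊙ (Q ⊙ R)) ⊕ P) ⇒ P) ⊕ (Q ⊙ Q)) ⇒ Q) = 1 − 0.320 = 0.680
(P ≡ P) ⇒ ¬¬(((((P ⊙ (Q ⊙ R)) ⊕ P) ⇒ P) ⊕ (Q ⊙ Q)) ⇒ Q) = min(1, 1 − 1.000 + 0.680) = min(1, 0.680) = 0.680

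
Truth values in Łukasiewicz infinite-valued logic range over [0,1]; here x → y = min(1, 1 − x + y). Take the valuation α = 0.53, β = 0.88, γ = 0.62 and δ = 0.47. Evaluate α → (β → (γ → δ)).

1.00

γ → δ = min(1, 1 − 0.62 + 0.47) = min(1, 0.85) = 0.85
β → (γ → δ) = min(1, 1 − 0.88 + 0.85) = min(1, 0.97) = 0.97
α → (β → (γ → δ)) = min(1, 1 − 0.53 + 0.97) = min(1, 1.44) = 1.00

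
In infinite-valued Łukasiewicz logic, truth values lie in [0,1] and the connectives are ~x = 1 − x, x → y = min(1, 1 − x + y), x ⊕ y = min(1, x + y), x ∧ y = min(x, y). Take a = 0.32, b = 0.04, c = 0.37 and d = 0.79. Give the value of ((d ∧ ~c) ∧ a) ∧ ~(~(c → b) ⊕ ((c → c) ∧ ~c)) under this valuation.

0.04

~c = 1 − 0.37 = 0.63
d ∧ ~c = min(0.79, 0.63) = 0.63
(d ∧ ~c) ∧ a = min(0.63, 0.32) = 0.32
c → b = min(1, 1 − 0.37 + 0.04) = min(1, 0.67) = 0.67
~(c → b) = 1 − 0.67 = 0.33
c → c = min(1, 1 − 0.37 + 0.37) = min(1, 1.00) = 1.00
(c → c) ∧ ~c = min(1.00, 0.63) = 0.63
~(c → b) ⊕ ((c → c) ∧ ~c) = min(1, 0.33 + 0.63) = min(1, 0.96) = 0.96
~(~(c → b) ⊕ ((c → c) ∧ ~c)) = 1 − 0.96 = 0.04
((d ∧ ~c) ∧ a) ∧ ~(~(c → b) ⊕ ((c → c) ∧ ~c)) = min(0.32, 0.04) = 0.04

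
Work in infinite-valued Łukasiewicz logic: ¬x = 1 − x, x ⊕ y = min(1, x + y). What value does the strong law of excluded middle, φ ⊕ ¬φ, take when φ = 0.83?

¬φ = 1 − 0.83 = 0.17
φ ⊕ ¬φ = min(1, 0.83 + 0.17) = min(1, 1.00) = 1.00
(As expected: always 1 in Ł∞ since a ⊕ (1−a) = 1.)

1.00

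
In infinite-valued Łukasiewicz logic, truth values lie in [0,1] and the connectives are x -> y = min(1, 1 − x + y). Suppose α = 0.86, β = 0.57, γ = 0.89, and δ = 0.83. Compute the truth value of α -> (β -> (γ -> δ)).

γ -> δ = min(1, 1 − 0.89 + 0.83) = min(1, 0.94) = 0.94
β -> (γ -> δ) = min(1, 1 − 0.57 + 0.94) = min(1, 1.37) = 1.00
α -> (β -> (γ -> δ)) = min(1, 1 − 0.86 + 1.00) = min(1, 1.14) = 1.00

1.00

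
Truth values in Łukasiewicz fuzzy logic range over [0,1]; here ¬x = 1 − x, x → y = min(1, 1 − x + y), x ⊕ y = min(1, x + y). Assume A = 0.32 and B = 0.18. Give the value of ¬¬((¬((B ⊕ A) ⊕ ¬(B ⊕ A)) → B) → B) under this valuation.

B ⊕ A = min(1, 0.18 + 0.32) = min(1, 0.50) = 0.50
¬(B ⊕ A) = 1 − 0.50 = 0.50
(B ⊕ A) ⊕ ¬(B ⊕ A) = min(1, 0.50 + 0.50) = min(1, 1.00) = 1.00
¬((B ⊕ A) ⊕ ¬(B ⊕ A)) = 1 − 1.00 = 0.00
¬((B ⊕ A) ⊕ ¬(B ⊕ A)) → B = min(1, 1 − 0.00 + 0.18) = min(1, 1.18) = 1.00
(¬((B ⊕ A) ⊕ ¬(B ⊕ A)) → B) → B = min(1, 1 − 1.00 + 0.18) = min(1, 0.18) = 0.18
¬((¬((B ⊕ A) ⊕ ¬(B ⊕ A)) → B) → B) = 1 − 0.18 = 0.82
¬¬((¬((B ⊕ A) ⊕ ¬(B ⊕ A)) → B) → B) = 1 − 0.82 = 0.18

0.18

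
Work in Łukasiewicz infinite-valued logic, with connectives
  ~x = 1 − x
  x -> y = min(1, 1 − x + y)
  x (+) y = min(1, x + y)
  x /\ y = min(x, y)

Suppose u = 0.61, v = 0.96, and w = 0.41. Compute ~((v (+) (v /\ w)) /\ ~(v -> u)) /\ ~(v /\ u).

v /\ w = min(0.96, 0.41) = 0.41
v (+) (v /\ w) = min(1, 0.96 + 0.41) = min(1, 1.37) = 1.00
v -> u = min(1, 1 − 0.96 + 0.61) = min(1, 0.65) = 0.65
~(v -> u) = 1 − 0.65 = 0.35
(v (+) (v /\ w)) /\ ~(v -> u) = min(1.00, 0.35) = 0.35
~((v (+) (v /\ w)) /\ ~(v -> u)) = 1 − 0.35 = 0.65
v /\ u = min(0.96, 0.61) = 0.61
~(v /\ u) = 1 − 0.61 = 0.39
~((v (+) (v /\ w)) /\ ~(v -> u)) /\ ~(v /\ u) = min(0.65, 0.39) = 0.39

0.39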